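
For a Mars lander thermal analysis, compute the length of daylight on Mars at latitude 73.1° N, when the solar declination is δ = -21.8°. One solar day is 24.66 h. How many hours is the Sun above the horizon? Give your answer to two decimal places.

0.00 h

cos h₀ = −tan ϕ · tan δ = 1.3165 ≥ 1, so the Sun never rises (polar night) and h₀ = 0.
Daylight = 2h₀/(2π) × 24.66 h = (0.0000/π) × 24.66 = 0.00 h.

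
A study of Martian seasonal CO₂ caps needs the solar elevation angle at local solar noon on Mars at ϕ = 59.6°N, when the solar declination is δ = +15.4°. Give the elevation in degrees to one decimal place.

At local noon the hour angle is zero, so the zenith angle equals |ϕ − δ| = |+59.6° − (+15.400°)| = 44.200°.
Elevation = 90° − 44.200° = 45.8°.

45.8°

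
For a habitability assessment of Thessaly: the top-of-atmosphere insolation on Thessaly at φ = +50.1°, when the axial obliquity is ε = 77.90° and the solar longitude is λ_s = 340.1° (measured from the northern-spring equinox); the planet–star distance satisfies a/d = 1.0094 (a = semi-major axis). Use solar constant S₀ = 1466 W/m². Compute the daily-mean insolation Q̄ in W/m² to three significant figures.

Solar declination: sin δ = sin ε · sin λ_s = sin 77.90° × sin 340.1° = -0.33282, so δ = -19.440°.
cos H₀ = −tan(+50.1°) tan(-19.440°) = 0.4221, H₀ = 1.1350 rad.
Bracket: H₀ sin φ sin δ + cos φ cos δ sin H₀ = 1.1350×0.76717×-0.33282 + 0.64145×0.94299×0.90655 = -0.289799 + 0.548355 = 0.258556.
Inverse-square distance factor (a/d)² = 1.0094² = 1.018888.
Q̄ = (S₀/π) × 1.018888 × [bracket] = (1466/π) × 1.018888 × 0.258556 = 122.9 W/m².

Q̄ ≈ 123 W/m²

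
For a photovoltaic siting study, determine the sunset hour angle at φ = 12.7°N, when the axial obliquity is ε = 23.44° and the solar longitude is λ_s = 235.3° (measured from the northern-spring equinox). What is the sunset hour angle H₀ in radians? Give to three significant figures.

Solar declination: sin δ = sin ε · sin λ_s = sin 23.44° × sin 235.3° = -0.32704, so δ = -19.089°.
cos H₀ = −tan φ · tan δ = −tan(+12.7°) × tan(-19.089°) = 0.0780, so H₀ = 1.4927 rad = 85.53°.

H₀ = 1.49 rad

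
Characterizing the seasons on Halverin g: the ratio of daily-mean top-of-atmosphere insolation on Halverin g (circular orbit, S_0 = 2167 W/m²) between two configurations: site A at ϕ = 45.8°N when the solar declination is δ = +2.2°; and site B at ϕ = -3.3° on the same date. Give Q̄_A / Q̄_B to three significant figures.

— Configuration A (ϕ=+45.8°):
cos h₀ = −tan(+45.8°) tan(+2.200°) = -0.0395, h₀ = 1.6103 rad.
Bracket: h₀ sin ϕ sin δ + cos ϕ cos δ sin h₀ = 1.6103×0.71691×0.03839 + 0.69717×0.99926×0.99922 = 0.044319 + 0.696111 = 0.740430.
Q̄ = (S_0/π) × [bracket] = (2167/π) × 0.740430 = 510.73 W/m².
— Configuration B (ϕ=-3.3°):
cos h₀ = −tan(-3.3°) tan(+2.200°) = 0.0022, h₀ = 1.5686 rad.
Bracket: h₀ sin ϕ sin δ + cos ϕ cos δ sin h₀ = 1.5686×-0.05756×0.03839 + 0.99834×0.99926×1.00000 = -0.003466 + 0.997601 = 0.994135.
Q̄ = (S_0/π) × [bracket] = (2167/π) × 0.994135 = 685.73 W/m².
Ratio Q̄_A / Q̄_B = 510.73 / 685.73 = 0.7448.

Q̄_A / Q̄_B ≈ 0.745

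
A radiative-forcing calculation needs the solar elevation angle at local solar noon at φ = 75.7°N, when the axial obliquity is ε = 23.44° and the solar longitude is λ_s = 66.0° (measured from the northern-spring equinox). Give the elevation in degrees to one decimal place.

35.6°

Solar declination: sin δ = sin ε · sin λ_s = sin 23.44° × sin 66.0° = 0.36340, so δ = +21.309°.
At local noon the hour angle is zero, so the zenith angle equals |φ − δ| = |+75.7° − (+21.309°)| = 54.391°.
Elevation = 90° − 54.391° = 35.6°.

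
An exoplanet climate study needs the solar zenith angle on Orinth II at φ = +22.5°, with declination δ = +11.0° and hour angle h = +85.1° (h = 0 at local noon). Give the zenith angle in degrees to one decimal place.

cos θ_z = sin φ sin δ + cos φ cos δ cos h = 0.073019 + 0.077465 = 0.150484.
θ_z = arccos(0.150484) = 81.3°.

θ_z = 81.3°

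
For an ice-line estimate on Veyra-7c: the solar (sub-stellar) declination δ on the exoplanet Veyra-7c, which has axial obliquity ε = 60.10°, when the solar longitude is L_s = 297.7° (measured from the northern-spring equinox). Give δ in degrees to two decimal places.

δ = -50.13°

sin δ = sin ε · sin L_s = sin 60.10° × sin 297.7° = -0.767545.
δ = arcsin(-0.767545) = -50.13°.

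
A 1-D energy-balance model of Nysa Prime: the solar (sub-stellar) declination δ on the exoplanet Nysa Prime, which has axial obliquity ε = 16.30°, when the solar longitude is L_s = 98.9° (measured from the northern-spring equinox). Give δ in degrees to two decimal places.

δ = +16.10°

sin δ = sin ε · sin L_s = sin 16.30° × sin 98.9° = 0.277287.
δ = arcsin(0.277287) = +16.10°.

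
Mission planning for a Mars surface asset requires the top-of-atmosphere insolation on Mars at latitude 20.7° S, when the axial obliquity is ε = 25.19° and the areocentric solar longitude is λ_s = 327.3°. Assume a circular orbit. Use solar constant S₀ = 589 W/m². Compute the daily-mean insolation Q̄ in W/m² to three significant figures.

Q̄ ≈ 195 W/m²

sin δ = sin 25.19° × sin 327.3° = -0.22994, so δ = -13.293°.
cos H₀ = −tan(-20.7°) tan(-13.293°) = -0.0893, H₀ = 1.6602 rad.
Bracket: H₀ sin φ sin δ + cos φ cos δ sin H₀ = 1.6602×-0.35347×-0.22994 + 0.93544×0.97321×0.99601 = 0.134936 + 0.906747 = 1.041683.
Q̄ = (S₀/π) × [bracket] = (589/π) × 1.041683 = 195.3 W/m².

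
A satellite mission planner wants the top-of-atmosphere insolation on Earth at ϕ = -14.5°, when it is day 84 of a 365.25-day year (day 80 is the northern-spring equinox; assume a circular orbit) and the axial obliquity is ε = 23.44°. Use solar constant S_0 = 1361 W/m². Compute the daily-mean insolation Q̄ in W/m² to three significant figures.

Q̄ ≈ 415 W/m²

Solar longitude: L_s = 360° × (84 − 80)/365.25 = 3.943°.
sin δ = sin 23.44° × sin 3.943° = 0.02735, so δ = +1.567°.
cos h₀ = −tan(-14.5°) tan(+1.567°) = 0.0071, h₀ = 1.5637 rad.
Bracket: h₀ sin ϕ sin δ + cos ϕ cos δ sin h₀ = 1.5637×-0.25038×0.02735 + 0.96815×0.99963×0.99997 = -0.010708 + 0.967763 = 0.957055.
Q̄ = (S_0/π) × [bracket] = (1361/π) × 0.957055 = 414.6 W/m².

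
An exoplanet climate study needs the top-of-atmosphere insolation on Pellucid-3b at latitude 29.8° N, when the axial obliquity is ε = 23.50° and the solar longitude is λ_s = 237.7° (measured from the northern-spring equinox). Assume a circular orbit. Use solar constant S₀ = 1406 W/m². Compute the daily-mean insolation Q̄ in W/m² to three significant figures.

Q̄ ≈ 256 W/m²

Solar declination: sin δ = sin ε · sin λ_s = sin 23.50° × sin 237.7° = -0.33705, so δ = -19.697°.
cos H₀ = −tan(+29.8°) tan(-19.697°) = 0.2050, H₀ = 1.3643 rad.
Bracket: H₀ sin φ sin δ + cos φ cos δ sin H₀ = 1.3643×0.49697×-0.33705 + 0.86777×0.94149×0.97876 = -0.228525 + 0.799644 = 0.571119.
Q̄ = (S₀/π) × [bracket] = (1406/π) × 0.571119 = 255.6 W/m².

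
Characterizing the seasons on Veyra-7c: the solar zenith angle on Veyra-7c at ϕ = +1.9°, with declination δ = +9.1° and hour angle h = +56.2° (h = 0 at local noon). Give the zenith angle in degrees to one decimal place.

cos θ_z = sin ϕ sin δ + cos ϕ cos δ cos h = 0.005244 + 0.548992 = 0.554236.
θ_z = arccos(0.554236) = 56.3°.

θ_z = 56.3°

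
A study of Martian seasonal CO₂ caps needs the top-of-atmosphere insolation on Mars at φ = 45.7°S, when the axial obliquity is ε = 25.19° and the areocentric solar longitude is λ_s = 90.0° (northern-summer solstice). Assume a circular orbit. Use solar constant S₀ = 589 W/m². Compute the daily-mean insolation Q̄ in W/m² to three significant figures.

sin δ = sin 25.19° × sin 90.0° = 0.42562, so δ = +25.190°.
cos H₀ = −tan(-45.7°) tan(+25.190°) = 0.4820, H₀ = 1.0679 rad.
Bracket: H₀ sin φ sin δ + cos φ cos δ sin H₀ = 1.0679×-0.71569×0.42562 + 0.69842×0.90490×0.87618 = -0.325295 + 0.553746 = 0.228451.
Q̄ = (S₀/π) × [bracket] = (589/π) × 0.228451 = 42.83 W/m².

Q̄ ≈ 42.8 W/m²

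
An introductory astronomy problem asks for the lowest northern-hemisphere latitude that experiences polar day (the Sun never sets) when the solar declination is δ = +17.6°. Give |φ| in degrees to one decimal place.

|φ| = 72.4°

Polar day requires cos H₀ = −tan φ tan δ ≤ −1, i.e. tan φ tan δ ≥ 1.
The boundary is |tan φ| · |tan δ| = 1, so |φ| = 90° − |δ| = 90° − 17.6° = 72.4° in the northern hemisphere.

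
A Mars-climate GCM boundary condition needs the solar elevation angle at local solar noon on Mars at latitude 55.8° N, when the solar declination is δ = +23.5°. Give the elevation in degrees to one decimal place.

At local noon the hour angle is zero, so the zenith angle equals |φ − δ| = |+55.8° − (+23.500°)| = 32.300°.
Elevation = 90° − 32.300° = 57.7°.

57.7°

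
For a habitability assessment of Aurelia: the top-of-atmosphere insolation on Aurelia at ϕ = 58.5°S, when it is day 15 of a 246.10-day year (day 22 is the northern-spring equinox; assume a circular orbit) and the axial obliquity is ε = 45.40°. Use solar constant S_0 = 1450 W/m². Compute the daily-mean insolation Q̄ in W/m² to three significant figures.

Q̄ ≈ 323 W/m²

Solar longitude: L_s = 360° × (15 − 22)/246.10 = -10.240°, i.e. -10.240° + 360° = 349.760°.
sin δ = sin 45.40° × sin 349.760° = -0.12657, so δ = -7.272°.
cos h₀ = −tan(-58.5°) tan(-7.272°) = -0.2082, h₀ = 1.7806 rad.
Bracket: h₀ sin ϕ sin δ + cos ϕ cos δ sin h₀ = 1.7806×-0.85264×-0.12657 + 0.52250×0.99196×0.97808 = 0.192160 + 0.506938 = 0.699098.
Q̄ = (S_0/π) × [bracket] = (1450/π) × 0.699098 = 322.7 W/m².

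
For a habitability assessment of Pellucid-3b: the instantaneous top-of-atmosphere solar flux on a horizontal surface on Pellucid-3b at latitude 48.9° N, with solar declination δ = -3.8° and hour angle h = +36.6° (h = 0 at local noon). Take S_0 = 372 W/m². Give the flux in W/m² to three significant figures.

177 W/m²

cos θ_z = sin ϕ sin δ + cos ϕ cos δ cos h = -0.049942 + 0.526592 = 0.476650.
Flux = S_0 · cos θ_z = 372 × 0.476650 = 177.3 W/m².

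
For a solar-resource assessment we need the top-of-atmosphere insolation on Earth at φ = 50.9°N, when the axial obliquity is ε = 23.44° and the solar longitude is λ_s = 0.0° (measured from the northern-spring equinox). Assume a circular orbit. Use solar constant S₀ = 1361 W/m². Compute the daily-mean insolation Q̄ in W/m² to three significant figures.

Q̄ ≈ 273 W/m²

Solar declination: sin δ = sin ε · sin λ_s = sin 23.44° × sin 0.0° = 0.00000, so δ = +0.000°.
cos H₀ = −tan(+50.9°) tan(+0.000°) = -0.0000, H₀ = 1.5708 rad.
Bracket: H₀ sin φ sin δ + cos φ cos δ sin H₀ = 1.5708×0.77605×0.00000 + 0.63068×1.00000×1.00000 = 0.000000 + 0.630680 = 0.630680.
Q̄ = (S₀/π) × [bracket] = (1361/π) × 0.630680 = 273.2 W/m².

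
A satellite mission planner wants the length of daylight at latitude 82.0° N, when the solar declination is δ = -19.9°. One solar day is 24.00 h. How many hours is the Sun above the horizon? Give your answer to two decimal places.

0.00 h

cos h₀ = −tan ϕ · tan δ = 2.5757 ≥ 1, so the Sun never rises (polar night) and h₀ = 0.
Daylight = 2h₀/(2π) × 24.00 h = (0.0000/π) × 24.00 = 0.00 h.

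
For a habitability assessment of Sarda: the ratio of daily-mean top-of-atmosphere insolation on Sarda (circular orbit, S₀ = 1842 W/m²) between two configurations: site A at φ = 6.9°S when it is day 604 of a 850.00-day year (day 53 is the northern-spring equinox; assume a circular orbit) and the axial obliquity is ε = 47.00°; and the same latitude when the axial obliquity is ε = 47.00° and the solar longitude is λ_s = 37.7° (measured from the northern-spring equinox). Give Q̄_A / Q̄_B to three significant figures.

— Configuration A (φ=-6.9°):
Solar longitude: λ_s = 360° × (604 − 53)/850.00 = 233.365°.
sin δ = sin 47.00° × sin 233.365° = -0.58687, so δ = -35.936°.
cos H₀ = −tan(-6.9°) tan(-35.936°) = -0.0877, H₀ = 1.6586 rad.
Bracket: H₀ sin φ sin δ + cos φ cos δ sin H₀ = 1.6586×-0.12014×-0.58687 + 0.99276×0.80968×0.99615 = 0.116942 + 0.800723 = 0.917665.
Q̄ = (S₀/π) × [bracket] = (1842/π) × 0.917665 = 538.05 W/m².
— Configuration B (φ=-6.9°):
Solar declination: sin δ = sin ε · sin λ_s = sin 47.00° × sin 37.7° = 0.44724, so δ = +26.567°.
cos H₀ = −tan(-6.9°) tan(+26.567°) = 0.0605, H₀ = 1.5102 rad.
Bracket: H₀ sin φ sin δ + cos φ cos δ sin H₀ = 1.5102×-0.12014×0.44724 + 0.99276×0.89441×0.99817 = -0.081145 + 0.886310 = 0.805165.
Q̄ = (S₀/π) × [bracket] = (1842/π) × 0.805165 = 472.09 W/m².
Ratio Q̄_A / Q̄_B = 538.05 / 472.09 = 1.140.

Q̄_A / Q̄_B ≈ 1.14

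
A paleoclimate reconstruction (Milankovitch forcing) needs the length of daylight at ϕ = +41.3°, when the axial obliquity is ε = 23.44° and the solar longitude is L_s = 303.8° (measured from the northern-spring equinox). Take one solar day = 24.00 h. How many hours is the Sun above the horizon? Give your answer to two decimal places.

9.61 h

Solar declination: sin δ = sin ε · sin L_s = sin 23.44° × sin 303.8° = -0.33056, so δ = -19.303°.
cos h₀ = −tan ϕ · tan δ = −tan(+41.3°) × tan(-19.303°) = 0.3077, so h₀ = 1.2580 rad = 72.08°.
Daylight = 2h₀/(2π) × 24.00 h = (1.2580/π) × 24.00 = 9.61 h.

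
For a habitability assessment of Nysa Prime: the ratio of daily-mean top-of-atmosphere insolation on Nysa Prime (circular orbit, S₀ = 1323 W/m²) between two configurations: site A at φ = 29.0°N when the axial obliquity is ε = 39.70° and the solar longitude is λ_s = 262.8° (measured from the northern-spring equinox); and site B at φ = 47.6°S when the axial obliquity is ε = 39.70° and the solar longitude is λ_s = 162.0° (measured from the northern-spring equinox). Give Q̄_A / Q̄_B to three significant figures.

— Configuration A (φ=+29.0°):
Solar declination: sin δ = sin ε · sin λ_s = sin 39.70° × sin 262.8° = -0.63373, so δ = -39.326°.
cos H₀ = −tan(+29.0°) tan(-39.326°) = 0.4541, H₀ = 1.0994 rad.
Bracket: H₀ sin φ sin δ + cos φ cos δ sin H₀ = 1.0994×0.48481×-0.63373 + 0.87462×0.77355×0.89094 = -0.337778 + 0.602776 = 0.264998.
Q̄ = (S₀/π) × [bracket] = (1323/π) × 0.264998 = 111.60 W/m².
— Configuration B (φ=-47.6°):
Solar declination: sin δ = sin ε · sin λ_s = sin 39.70° × sin 162.0° = 0.19739, so δ = +11.384°.
cos H₀ = −tan(-47.6°) tan(+11.384°) = 0.2205, H₀ = 1.3485 rad.
Bracket: H₀ sin φ sin δ + cos φ cos δ sin H₀ = 1.3485×-0.73846×0.19739 + 0.67430×0.98033×0.97539 = -0.196564 + 0.644768 = 0.448204.
Q̄ = (S₀/π) × [bracket] = (1323/π) × 0.448204 = 188.75 W/m².
Ratio Q̄_A / Q̄_B = 111.60 / 188.75 = 0.5913.

Q̄_A / Q̄_B ≈ 0.591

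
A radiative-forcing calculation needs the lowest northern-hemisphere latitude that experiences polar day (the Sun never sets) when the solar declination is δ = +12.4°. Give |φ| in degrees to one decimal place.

Polar day requires cos H₀ = −tan φ tan δ ≤ −1, i.e. tan φ tan δ ≥ 1.
The boundary is |tan φ| · |tan δ| = 1, so |φ| = 90° − |δ| = 90° − 12.4° = 77.6° in the northern hemisphere.

|φ| = 77.6°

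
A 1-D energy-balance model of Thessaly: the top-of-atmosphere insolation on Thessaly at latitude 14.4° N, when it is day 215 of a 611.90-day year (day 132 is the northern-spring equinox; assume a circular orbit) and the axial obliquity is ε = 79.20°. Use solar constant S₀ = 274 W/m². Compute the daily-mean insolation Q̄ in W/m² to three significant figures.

Q̄ ≈ 84.3 W/m²

Solar longitude: λ_s = 360° × (215 − 132)/611.90 = 48.832°.
sin δ = sin 79.20° × sin 48.832° = 0.73944, so δ = +47.684°.
cos H₀ = −tan(+14.4°) tan(+47.684°) = -0.2820, H₀ = 1.8567 rad.
Bracket: H₀ sin φ sin δ + cos φ cos δ sin H₀ = 1.8567×0.24869×0.73944 + 0.96858×0.67322×0.95941 = 0.341431 + 0.625600 = 0.967031.
Q̄ = (S₀/π) × [bracket] = (274/π) × 0.967031 = 84.34 W/m².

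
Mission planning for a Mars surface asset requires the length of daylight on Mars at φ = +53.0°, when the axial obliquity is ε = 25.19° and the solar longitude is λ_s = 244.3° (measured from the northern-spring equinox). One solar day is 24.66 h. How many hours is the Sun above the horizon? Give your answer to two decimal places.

Solar declination: sin δ = sin ε · sin λ_s = sin 25.19° × sin 244.3° = -0.38352, so δ = -22.552°.
cos H₀ = −tan φ · tan δ = −tan(+53.0°) × tan(-22.552°) = 0.5511, so H₀ = 0.9871 rad = 56.56°.
Daylight = 2H₀/(2π) × 24.66 h = (0.9871/π) × 24.66 = 7.75 h.

7.75 h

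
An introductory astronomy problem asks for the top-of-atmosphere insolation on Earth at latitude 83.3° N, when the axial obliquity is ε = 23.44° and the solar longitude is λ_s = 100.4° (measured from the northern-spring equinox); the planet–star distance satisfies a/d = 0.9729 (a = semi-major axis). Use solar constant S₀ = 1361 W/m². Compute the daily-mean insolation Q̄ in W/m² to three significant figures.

Q̄ ≈ 501 W/m²

Solar declination: sin δ = sin ε · sin λ_s = sin 23.44° × sin 100.4° = 0.39125, so δ = +23.033°.
cos H₀ = −tan(+83.3°) tan(+23.033°) = -3.6191 ≤ −1 ⇒ polar day, H₀ = π.
Bracket: H₀ sin φ sin δ + cos φ cos δ sin H₀ = 3.1416×0.99317×0.39125 + 0.11667×0.92028×0.00000 = 1.220756 + 0.000000 = 1.220756.
Inverse-square distance factor (a/d)² = 0.9729² = 0.946534.
Q̄ = (S₀/π) × 0.946534 × [bracket] = (1361/π) × 0.946534 × 1.220756 = 500.6 W/m².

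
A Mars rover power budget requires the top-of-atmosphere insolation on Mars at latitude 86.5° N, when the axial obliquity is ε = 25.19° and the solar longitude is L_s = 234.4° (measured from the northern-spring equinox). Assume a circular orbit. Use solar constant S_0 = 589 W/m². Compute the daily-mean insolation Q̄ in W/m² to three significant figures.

Solar declination: sin δ = sin ε · sin L_s = sin 25.19° × sin 234.4° = -0.34607, so δ = -20.247°.
cos h₀ = −tan(+86.5°) tan(-20.247°) = 6.0309 ≥ 1 ⇒ polar night, h₀ = 0 and Q̄ = 0.

Q̄ ≈ 0.00 W/m²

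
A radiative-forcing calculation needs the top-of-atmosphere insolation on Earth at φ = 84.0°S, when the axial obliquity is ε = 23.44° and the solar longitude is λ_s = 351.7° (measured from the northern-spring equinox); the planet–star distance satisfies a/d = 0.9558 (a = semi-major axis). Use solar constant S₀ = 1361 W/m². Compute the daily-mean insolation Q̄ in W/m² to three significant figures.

Solar declination: sin δ = sin ε · sin λ_s = sin 23.44° × sin 351.7° = -0.05742, so δ = -3.292°.
cos H₀ = −tan(-84.0°) tan(-3.292°) = -0.5472, H₀ = 2.1499 rad.
Bracket: H₀ sin φ sin δ + cos φ cos δ sin H₀ = 2.1499×-0.99452×-0.05742 + 0.10453×0.99835×0.83697 = 0.122771 + 0.087344 = 0.210115.
Inverse-square distance factor (a/d)² = 0.9558² = 0.913554.
Q̄ = (S₀/π) × 0.913554 × [bracket] = (1361/π) × 0.913554 × 0.210115 = 83.16 W/m².

Q̄ ≈ 83.2 W/m²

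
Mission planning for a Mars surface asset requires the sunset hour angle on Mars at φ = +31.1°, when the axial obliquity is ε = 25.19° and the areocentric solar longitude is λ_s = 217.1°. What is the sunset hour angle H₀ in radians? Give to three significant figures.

H₀ = 1.41 rad

sin δ = sin 25.19° × sin 217.1° = -0.25674, so δ = -14.877°.
cos H₀ = −tan φ · tan δ = −tan(+31.1°) × tan(-14.877°) = 0.1602, so H₀ = 1.4099 rad = 80.78°.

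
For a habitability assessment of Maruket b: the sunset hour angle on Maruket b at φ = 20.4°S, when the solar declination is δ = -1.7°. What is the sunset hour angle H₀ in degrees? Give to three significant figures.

cos H₀ = −tan φ · tan δ = −tan(-20.4°) × tan(-1.700°) = -0.0110, so H₀ = 1.5818 rad = 90.63°.

H₀ = 90.6°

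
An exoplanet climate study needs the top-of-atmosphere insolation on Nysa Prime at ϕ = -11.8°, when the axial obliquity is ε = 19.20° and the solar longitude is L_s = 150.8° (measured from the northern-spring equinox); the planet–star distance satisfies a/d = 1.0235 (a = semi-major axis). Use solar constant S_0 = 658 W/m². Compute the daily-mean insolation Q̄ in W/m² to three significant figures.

Solar declination: sin δ = sin ε · sin L_s = sin 19.20° × sin 150.8° = 0.16044, so δ = +9.232°.
cos h₀ = −tan(-11.8°) tan(+9.232°) = 0.0340, h₀ = 1.5368 rad.
Bracket: h₀ sin ϕ sin δ + cos ϕ cos δ sin h₀ = 1.5368×-0.20450×0.16044 + 0.97887×0.98705×0.99942 = -0.050422 + 0.965633 = 0.915211.
Inverse-square distance factor (a/d)² = 1.0235² = 1.047552.
Q̄ = (S_0/π) × 1.047552 × [bracket] = (658/π) × 1.047552 × 0.915211 = 200.8 W/m².

Q̄ ≈ 201 W/m²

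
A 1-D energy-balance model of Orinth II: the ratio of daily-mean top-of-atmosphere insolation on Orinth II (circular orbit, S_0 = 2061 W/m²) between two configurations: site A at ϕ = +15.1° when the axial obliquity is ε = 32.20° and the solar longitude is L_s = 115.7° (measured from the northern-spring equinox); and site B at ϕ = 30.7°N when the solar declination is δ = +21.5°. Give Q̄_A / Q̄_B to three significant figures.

— Configuration A (ϕ=+15.1°):
Solar declination: sin δ = sin ε · sin L_s = sin 32.20° × sin 115.7° = 0.48016, so δ = +28.696°.
cos h₀ = −tan(+15.1°) tan(+28.696°) = -0.1477, h₀ = 1.7190 rad.
Bracket: h₀ sin ϕ sin δ + cos ϕ cos δ sin h₀ = 1.7190×0.26050×0.48016 + 0.96547×0.87718×0.98903 = 0.215015 + 0.837601 = 1.052616.
Q̄ = (S_0/π) × [bracket] = (2061/π) × 1.052616 = 690.55 W/m².
— Configuration B (ϕ=+30.7°):
cos h₀ = −tan(+30.7°) tan(+21.500°) = -0.2339, h₀ = 1.8069 rad.
Bracket: h₀ sin ϕ sin δ + cos ϕ cos δ sin h₀ = 1.8069×0.51054×0.36650 + 0.85985×0.93042×0.97226 = 0.338094 + 0.777829 = 1.115923.
Q̄ = (S_0/π) × [bracket] = (2061/π) × 1.115923 = 732.09 W/m².
Ratio Q̄_A / Q̄_B = 690.55 / 732.09 = 0.9433.

Q̄_A / Q̄_B ≈ 0.943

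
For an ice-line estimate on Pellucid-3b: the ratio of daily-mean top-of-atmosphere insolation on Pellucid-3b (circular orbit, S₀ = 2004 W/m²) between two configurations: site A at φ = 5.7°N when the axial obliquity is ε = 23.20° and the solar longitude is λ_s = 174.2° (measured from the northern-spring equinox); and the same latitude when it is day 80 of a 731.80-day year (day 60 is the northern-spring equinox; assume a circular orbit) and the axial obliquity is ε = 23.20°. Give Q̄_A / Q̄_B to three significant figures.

— Configuration A (φ=+5.7°):
Solar declination: sin δ = sin ε · sin λ_s = sin 23.20° × sin 174.2° = 0.03981, so δ = +2.282°.
cos H₀ = −tan(+5.7°) tan(+2.282°) = -0.0040, H₀ = 1.5748 rad.
Bracket: H₀ sin φ sin δ + cos φ cos δ sin H₀ = 1.5748×0.09932×0.03981 + 0.99506×0.99921×0.99999 = 0.006227 + 0.994264 = 1.000491.
Q̄ = (S₀/π) × [bracket] = (2004/π) × 1.000491 = 638.21 W/m².
— Configuration B (φ=+5.7°):
Solar longitude: λ_s = 360° × (80 − 60)/731.80 = 9.839°.
sin δ = sin 23.20° × sin 9.839° = 0.06732, so δ = +3.860°.
cos H₀ = −tan(+5.7°) tan(+3.860°) = -0.0067, H₀ = 1.5775 rad.
Bracket: H₀ sin φ sin δ + cos φ cos δ sin H₀ = 1.5775×0.09932×0.06732 + 0.99506×0.99773×0.99998 = 0.010548 + 0.992781 = 1.003329.
Q̄ = (S₀/π) × [bracket] = (2004/π) × 1.003329 = 640.02 W/m².
Ratio Q̄_A / Q̄_B = 638.21 / 640.02 = 0.9972.

Q̄_A / Q̄_B ≈ 0.997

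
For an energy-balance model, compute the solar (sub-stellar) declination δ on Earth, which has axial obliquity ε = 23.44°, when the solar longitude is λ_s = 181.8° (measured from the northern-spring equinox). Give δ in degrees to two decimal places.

δ = -0.72°

sin δ = sin ε · sin λ_s = sin 23.44° × sin 181.8° = -0.012495.
δ = arcsin(-0.012495) = -0.72°.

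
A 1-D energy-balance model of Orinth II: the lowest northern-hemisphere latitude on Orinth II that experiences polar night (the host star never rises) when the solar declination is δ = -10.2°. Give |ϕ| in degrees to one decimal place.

Polar night requires cos h₀ = −tan ϕ tan δ ≥ 1, i.e. tan ϕ tan δ ≤ −1.
The boundary is |tan ϕ| · |tan δ| = 1, so |ϕ| = 90° − |δ| = 90° − 10.2° = 79.8° in the northern hemisphere.

|ϕ| = 79.8°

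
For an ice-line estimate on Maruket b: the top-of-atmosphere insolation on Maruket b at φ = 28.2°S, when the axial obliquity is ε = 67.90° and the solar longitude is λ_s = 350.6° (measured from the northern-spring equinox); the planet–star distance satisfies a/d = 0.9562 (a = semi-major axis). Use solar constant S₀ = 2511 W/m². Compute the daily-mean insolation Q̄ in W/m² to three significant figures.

Solar declination: sin δ = sin ε · sin λ_s = sin 67.90° × sin 350.6° = -0.15133, so δ = -8.704°.
cos H₀ = −tan(-28.2°) tan(-8.704°) = -0.0821, H₀ = 1.6530 rad.
Bracket: H₀ sin φ sin δ + cos φ cos δ sin H₀ = 1.6530×-0.47255×-0.15133 + 0.88130×0.98848×0.99663 = 0.118208 + 0.868212 = 0.986420.
Inverse-square distance factor (a/d)² = 0.9562² = 0.914318.
Q̄ = (S₀/π) × 0.914318 × [bracket] = (2511/π) × 0.914318 × 0.986420 = 720.9 W/m².

Q̄ ≈ 721 W/m²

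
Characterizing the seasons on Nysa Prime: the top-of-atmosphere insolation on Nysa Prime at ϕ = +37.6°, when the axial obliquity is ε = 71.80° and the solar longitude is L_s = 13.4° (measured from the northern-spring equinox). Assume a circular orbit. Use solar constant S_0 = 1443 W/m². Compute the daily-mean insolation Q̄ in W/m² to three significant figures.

Q̄ ≈ 457 W/m²

Solar declination: sin δ = sin ε · sin L_s = sin 71.80° × sin 13.4° = 0.22015, so δ = +12.718°.
cos h₀ = −tan(+37.6°) tan(+12.718°) = -0.1738, h₀ = 1.7455 rad.
Bracket: h₀ sin ϕ sin δ + cos ϕ cos δ sin h₀ = 1.7455×0.61015×0.22015 + 0.79229×0.97547×0.98478 = 0.234463 + 0.761092 = 0.995555.
Q̄ = (S_0/π) × [bracket] = (1443/π) × 0.995555 = 457.3 W/m².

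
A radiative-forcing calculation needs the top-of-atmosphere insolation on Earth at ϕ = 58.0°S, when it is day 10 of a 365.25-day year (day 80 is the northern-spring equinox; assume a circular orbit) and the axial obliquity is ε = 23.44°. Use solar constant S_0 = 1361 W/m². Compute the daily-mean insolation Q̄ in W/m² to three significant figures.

Q̄ ≈ 473 W/m²

Solar longitude: L_s = 360° × (10 − 80)/365.25 = -68.994°, i.e. -68.994° + 360° = 291.006°.
sin δ = sin 23.44° × sin 291.006° = -0.37135, so δ = -21.799°.
cos h₀ = −tan(-58.0°) tan(-21.799°) = -0.6401, h₀ = 2.2654 rad.
Bracket: h₀ sin ϕ sin δ + cos ϕ cos δ sin h₀ = 2.2654×-0.84805×-0.37135 + 0.52992×0.92849×0.76833 = 0.713427 + 0.378038 = 1.091465.
Q̄ = (S_0/π) × [bracket] = (1361/π) × 1.091465 = 472.8 W/m².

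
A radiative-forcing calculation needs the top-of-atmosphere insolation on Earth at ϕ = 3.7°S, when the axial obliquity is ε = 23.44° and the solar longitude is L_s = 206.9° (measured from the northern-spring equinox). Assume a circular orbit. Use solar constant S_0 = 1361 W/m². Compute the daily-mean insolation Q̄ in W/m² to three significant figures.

Solar declination: sin δ = sin ε · sin L_s = sin 23.44° × sin 206.9° = -0.17997, so δ = -10.368°.
cos h₀ = −tan(-3.7°) tan(-10.368°) = -0.0118, h₀ = 1.5826 rad.
Bracket: h₀ sin ϕ sin δ + cos ϕ cos δ sin h₀ = 1.5826×-0.06453×-0.17997 + 0.99792×0.98367×0.99993 = 0.018379 + 0.981555 = 0.999934.
Q̄ = (S_0/π) × [bracket] = (1361/π) × 0.999934 = 433.2 W/m².

Q̄ ≈ 433 W/m²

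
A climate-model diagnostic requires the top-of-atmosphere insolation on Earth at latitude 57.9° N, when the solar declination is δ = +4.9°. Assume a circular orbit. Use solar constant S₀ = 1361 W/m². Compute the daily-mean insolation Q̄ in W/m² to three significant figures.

Q̄ ≈ 281 W/m²

cos H₀ = −tan(+57.9°) tan(+4.900°) = -0.1367, H₀ = 1.7079 rad.
Bracket: H₀ sin φ sin δ + cos φ cos δ sin H₀ = 1.7079×0.84712×0.08542 + 0.53140×0.99635×0.99062 = 0.123585 + 0.524494 = 0.648079.
Q̄ = (S₀/π) × [bracket] = (1361/π) × 0.648079 = 280.8 W/m².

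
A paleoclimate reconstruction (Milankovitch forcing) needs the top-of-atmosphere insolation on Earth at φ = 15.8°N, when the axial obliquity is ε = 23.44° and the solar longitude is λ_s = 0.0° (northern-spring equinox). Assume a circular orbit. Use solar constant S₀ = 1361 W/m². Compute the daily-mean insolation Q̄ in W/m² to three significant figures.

Q̄ ≈ 417 W/m²

Solar declination: sin δ = sin ε · sin λ_s = sin 23.44° × sin 0.0° = 0.00000, so δ = +0.000°.
cos H₀ = −tan(+15.8°) tan(+0.000°) = -0.0000, H₀ = 1.5708 rad.
Bracket: H₀ sin φ sin δ + cos φ cos δ sin H₀ = 1.5708×0.27228×0.00000 + 0.96222×1.00000×1.00000 = 0.000000 + 0.962220 = 0.962220.
Q̄ = (S₀/π) × [bracket] = (1361/π) × 0.962220 = 416.9 W/m².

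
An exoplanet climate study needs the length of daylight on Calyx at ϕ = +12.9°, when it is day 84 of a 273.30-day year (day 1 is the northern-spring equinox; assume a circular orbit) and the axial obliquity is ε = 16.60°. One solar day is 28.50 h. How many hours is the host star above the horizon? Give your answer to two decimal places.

Solar longitude: L_s = 360° × (84 − 1)/273.30 = 109.330°.
sin δ = sin 16.60° × sin 109.330° = 0.26958, so δ = +15.639°.
cos h₀ = −tan ϕ · tan δ = −tan(+12.9°) × tan(+15.639°) = -0.0641, so h₀ = 1.6350 rad = 93.68°.
Daylight = 2h₀/(2π) × 28.50 h = (1.6350/π) × 28.50 = 14.83 h.

14.83 h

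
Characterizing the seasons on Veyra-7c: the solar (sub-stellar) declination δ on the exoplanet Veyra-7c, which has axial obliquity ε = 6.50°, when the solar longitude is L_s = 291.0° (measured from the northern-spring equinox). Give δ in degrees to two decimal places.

sin δ = sin ε · sin L_s = sin 6.50° × sin 291.0° = -0.105684.
δ = arcsin(-0.105684) = -6.07°.

δ = -6.07°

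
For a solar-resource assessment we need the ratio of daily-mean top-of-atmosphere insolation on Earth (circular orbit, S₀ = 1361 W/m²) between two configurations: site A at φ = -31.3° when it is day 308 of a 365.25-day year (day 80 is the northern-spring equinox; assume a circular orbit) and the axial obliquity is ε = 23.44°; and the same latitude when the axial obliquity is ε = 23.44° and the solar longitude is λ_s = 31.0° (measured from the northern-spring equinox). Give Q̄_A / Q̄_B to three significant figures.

Q̄_A / Q̄_B ≈ 1.57

— Configuration A (φ=-31.3°):
Solar longitude: λ_s = 360° × (308 − 80)/365.25 = 224.723°.
sin δ = sin 23.44° × sin 224.723° = -0.27991, so δ = -16.255°.
cos H₀ = −tan(-31.3°) tan(-16.255°) = -0.1773, H₀ = 1.7490 rad.
Bracket: H₀ sin φ sin δ + cos φ cos δ sin H₀ = 1.7490×-0.51952×-0.27991 + 0.85446×0.96002×0.98416 = 0.254338 + 0.807305 = 1.061643.
Q̄ = (S₀/π) × [bracket] = (1361/π) × 1.061643 = 459.92 W/m².
— Configuration B (φ=-31.3°):
Solar declination: sin δ = sin ε · sin λ_s = sin 23.44° × sin 31.0° = 0.20488, so δ = +11.822°.
cos H₀ = −tan(-31.3°) tan(+11.822°) = 0.1273, H₀ = 1.4432 rad.
Bracket: H₀ sin φ sin δ + cos φ cos δ sin H₀ = 1.4432×-0.51952×0.20488 + 0.85446×0.97879×0.99187 = -0.153613 + 0.829537 = 0.675924.
Q̄ = (S₀/π) × [bracket] = (1361/π) × 0.675924 = 292.82 W/m².
Ratio Q̄_A / Q̄_B = 459.92 / 292.82 = 1.571.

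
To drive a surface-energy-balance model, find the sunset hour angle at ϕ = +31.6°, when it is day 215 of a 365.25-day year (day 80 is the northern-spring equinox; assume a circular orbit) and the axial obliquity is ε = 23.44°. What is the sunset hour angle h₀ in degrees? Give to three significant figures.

Solar longitude: L_s = 360° × (215 − 80)/365.25 = 133.060°.
sin δ = sin 23.44° × sin 133.060° = 0.29064, so δ = +16.896°.
cos h₀ = −tan ϕ · tan δ = −tan(+31.6°) × tan(+16.896°) = -0.1869, so h₀ = 1.7588 rad = 100.77°.

h₀ = 101°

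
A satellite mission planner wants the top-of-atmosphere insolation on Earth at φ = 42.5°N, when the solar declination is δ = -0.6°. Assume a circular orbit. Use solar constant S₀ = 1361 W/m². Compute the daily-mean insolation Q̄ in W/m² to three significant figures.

cos H₀ = −tan(+42.5°) tan(-0.600°) = 0.0096, H₀ = 1.5612 rad.
Bracket: H₀ sin φ sin δ + cos φ cos δ sin H₀ = 1.5612×0.67559×-0.01047 + 0.73728×0.99995×0.99995 = -0.011043 + 0.737206 = 0.726163.
Q̄ = (S₀/π) × [bracket] = (1361/π) × 0.726163 = 314.6 W/m².

Q̄ ≈ 315 W/m²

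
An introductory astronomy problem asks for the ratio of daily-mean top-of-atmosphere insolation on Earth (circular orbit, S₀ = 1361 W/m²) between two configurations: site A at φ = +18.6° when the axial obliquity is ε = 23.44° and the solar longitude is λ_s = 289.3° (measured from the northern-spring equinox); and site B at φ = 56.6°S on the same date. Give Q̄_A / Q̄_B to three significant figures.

— Configuration A (φ=+18.6°):
Solar declination: sin δ = sin ε · sin λ_s = sin 23.44° × sin 289.3° = -0.37543, so δ = -22.051°.
cos H₀ = −tan(+18.6°) tan(-22.051°) = 0.1363, H₀ = 1.4341 rad.
Bracket: H₀ sin φ sin δ + cos φ cos δ sin H₀ = 1.4341×0.31896×-0.37543 + 0.94777×0.92685×0.99066 = -0.171729 + 0.870236 = 0.698507.
Q̄ = (S₀/π) × [bracket] = (1361/π) × 0.698507 = 302.61 W/m².
— Configuration B (φ=-56.6°):
cos H₀ = −tan(-56.6°) tan(-22.051°) = -0.6143, H₀ = 2.2323 rad.
Bracket: H₀ sin φ sin δ + cos φ cos δ sin H₀ = 2.2323×-0.83485×-0.37543 + 0.55048×0.92685×0.78906 = 0.699665 + 0.402588 = 1.102253.
Q̄ = (S₀/π) × [bracket] = (1361/π) × 1.102253 = 477.52 W/m².
Ratio Q̄_A / Q̄_B = 302.61 / 477.52 = 0.6337.

Q̄_A / Q̄_B ≈ 0.634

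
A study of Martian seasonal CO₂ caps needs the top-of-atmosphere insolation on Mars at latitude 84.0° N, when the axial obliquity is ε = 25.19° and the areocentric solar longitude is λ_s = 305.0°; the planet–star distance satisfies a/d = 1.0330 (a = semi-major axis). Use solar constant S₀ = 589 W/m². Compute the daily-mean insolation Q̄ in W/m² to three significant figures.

Q̄ ≈ 0.00 W/m²

sin δ = sin 25.19° × sin 305.0° = -0.34865, so δ = -20.405°.
cos H₀ = −tan(+84.0°) tan(-20.405°) = 3.5392 ≥ 1 ⇒ polar night, H₀ = 0 and Q̄ = 0.
Inverse-square distance factor (a/d)² = 1.0330² = 1.067089.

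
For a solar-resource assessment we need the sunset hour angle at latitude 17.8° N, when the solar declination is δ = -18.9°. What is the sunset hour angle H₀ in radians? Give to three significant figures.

H₀ = 1.46 rad

cos H₀ = −tan φ · tan δ = −tan(+17.8°) × tan(-18.900°) = 0.1099, so H₀ = 1.4606 rad = 83.69°.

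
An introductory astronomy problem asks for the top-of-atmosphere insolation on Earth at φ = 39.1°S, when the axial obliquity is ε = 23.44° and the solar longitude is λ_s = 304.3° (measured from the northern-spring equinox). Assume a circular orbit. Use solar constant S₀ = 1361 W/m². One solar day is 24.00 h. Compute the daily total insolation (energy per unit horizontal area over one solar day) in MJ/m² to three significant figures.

Solar declination: sin δ = sin ε · sin λ_s = sin 23.44° × sin 304.3° = -0.32861, so δ = -19.185°.
cos H₀ = −tan(-39.1°) tan(-19.185°) = -0.2828, H₀ = 1.8575 rad.
Bracket: H₀ sin φ sin δ + cos φ cos δ sin H₀ = 1.8575×-0.63068×-0.32861 + 0.77605×0.94446×0.95919 = 0.384963 + 0.703037 = 1.088000.
Q̄ = (S₀/π) × [bracket] = (1361/π) × 1.088000 = 471.34 W/m².
Daily total = Q̄ × 24.00 h × 3600 s/h = 471.34 × 24.00 × 3600 / 10⁶ = 40.72 MJ/m².

40.7 MJ/m²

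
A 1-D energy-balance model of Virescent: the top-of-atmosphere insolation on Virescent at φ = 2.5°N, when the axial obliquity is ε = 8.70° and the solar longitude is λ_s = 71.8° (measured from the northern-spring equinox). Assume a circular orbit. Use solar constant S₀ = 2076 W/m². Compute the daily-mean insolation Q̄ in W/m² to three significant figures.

Solar declination: sin δ = sin ε · sin λ_s = sin 8.70° × sin 71.8° = 0.14369, so δ = +8.262°.
cos H₀ = −tan(+2.5°) tan(+8.262°) = -0.0063, H₀ = 1.5771 rad.
Bracket: H₀ sin φ sin δ + cos φ cos δ sin H₀ = 1.5771×0.04362×0.14369 + 0.99905×0.98962×0.99998 = 0.009885 + 0.988660 = 0.998545.
Q̄ = (S₀/π) × [bracket] = (2076/π) × 0.998545 = 659.8 W/m².

Q̄ ≈ 660 W/m²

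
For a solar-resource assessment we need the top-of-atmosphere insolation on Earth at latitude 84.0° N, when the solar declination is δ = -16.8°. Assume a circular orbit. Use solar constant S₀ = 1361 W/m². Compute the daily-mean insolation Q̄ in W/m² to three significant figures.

Q̄ ≈ 0.00 W/m²

cos H₀ = −tan(+84.0°) tan(-16.800°) = 2.8726 ≥ 1 ⇒ polar night, H₀ = 0 and Q̄ = 0.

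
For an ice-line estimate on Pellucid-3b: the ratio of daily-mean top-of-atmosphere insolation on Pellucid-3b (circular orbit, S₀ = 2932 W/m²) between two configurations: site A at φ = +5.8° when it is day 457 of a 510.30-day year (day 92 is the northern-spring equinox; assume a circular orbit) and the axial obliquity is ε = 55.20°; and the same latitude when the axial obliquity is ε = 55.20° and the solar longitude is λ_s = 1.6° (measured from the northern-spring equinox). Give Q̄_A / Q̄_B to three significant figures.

Q̄_A / Q̄_B ≈ 0.474

— Configuration A (φ=+5.8°):
Solar longitude: λ_s = 360° × (457 − 92)/510.30 = 257.496°.
sin δ = sin 55.20° × sin 257.496° = -0.80167, so δ = -53.290°.
cos H₀ = −tan(+5.8°) tan(-53.290°) = 0.1362, H₀ = 1.4341 rad.
Bracket: H₀ sin φ sin δ + cos φ cos δ sin H₀ = 1.4341×0.10106×-0.80167 + 0.99488×0.59777×0.99068 = -0.116186 + 0.589167 = 0.472981.
Q̄ = (S₀/π) × [bracket] = (2932/π) × 0.472981 = 441.43 W/m².
— Configuration B (φ=+5.8°):
Solar declination: sin δ = sin ε · sin λ_s = sin 55.20° × sin 1.6° = 0.02293, so δ = +1.314°.
cos H₀ = −tan(+5.8°) tan(+1.314°) = -0.0023, H₀ = 1.5731 rad.
Bracket: H₀ sin φ sin δ + cos φ cos δ sin H₀ = 1.5731×0.10106×0.02293 + 0.99488×0.99974×1.00000 = 0.003645 + 0.994621 = 0.998266.
Q̄ = (S₀/π) × [bracket] = (2932/π) × 0.998266 = 931.67 W/m².
Ratio Q̄_A / Q̄_B = 441.43 / 931.67 = 0.4738.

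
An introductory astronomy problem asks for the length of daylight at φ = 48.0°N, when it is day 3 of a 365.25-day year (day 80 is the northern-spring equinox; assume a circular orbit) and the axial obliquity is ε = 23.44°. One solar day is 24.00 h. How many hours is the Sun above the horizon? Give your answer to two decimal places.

8.31 h

Solar longitude: λ_s = 360° × (3 − 80)/365.25 = -75.893°, i.e. -75.893° + 360° = 284.107°.
sin δ = sin 23.44° × sin 284.107° = -0.38579, so δ = -22.693°.
cos H₀ = −tan φ · tan δ = −tan(+48.0°) × tan(-22.693°) = 0.4644, so H₀ = 1.0878 rad = 62.33°.
Daylight = 2H₀/(2π) × 24.00 h = (1.0878/π) × 24.00 = 8.31 h.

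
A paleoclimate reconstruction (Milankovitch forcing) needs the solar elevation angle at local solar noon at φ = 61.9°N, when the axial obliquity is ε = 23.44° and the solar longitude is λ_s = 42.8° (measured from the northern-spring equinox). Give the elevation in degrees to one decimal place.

Solar declination: sin δ = sin ε · sin λ_s = sin 23.44° × sin 42.8° = 0.27027, so δ = +15.681°.
At local noon the hour angle is zero, so the zenith angle equals |φ − δ| = |+61.9° − (+15.681°)| = 46.219°.
Elevation = 90° − 46.219° = 43.8°.

43.8°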